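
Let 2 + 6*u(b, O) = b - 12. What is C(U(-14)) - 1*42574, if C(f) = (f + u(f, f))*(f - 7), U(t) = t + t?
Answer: -41349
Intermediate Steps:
U(t) = 2*t
u(b, O) = -7/3 + b/6 (u(b, O) = -⅓ + (b - 12)/6 = -⅓ + (-12 + b)/6 = -⅓ + (-2 + b/6) = -7/3 + b/6)
C(f) = (-7 + f)*(-7/3 + 7*f/6) (C(f) = (f + (-7/3 + f/6))*(f - 7) = (-7/3 + 7*f/6)*(-7 + f) = (-7 + f)*(-7/3 + 7*f/6))
C(U(-14)) - 1*42574 = (49/3 - 21*(-14) + 7*(2*(-14))²/6) - 1*42574 = (49/3 - 21/2*(-28) + (7/6)*(-28)²) - 42574 = (49/3 + 294 + (7/6)*784) - 42574 = (49/3 + 294 + 2744/3) - 42574 = 1225 - 42574 = -41349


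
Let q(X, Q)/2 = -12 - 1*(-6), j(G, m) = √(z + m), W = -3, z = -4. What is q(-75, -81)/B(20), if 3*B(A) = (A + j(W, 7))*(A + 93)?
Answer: -720/44861 + 36*√3/44861 ≈ -0.014660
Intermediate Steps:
j(G, m) = √(-4 + m)
q(X, Q) = -12 (q(X, Q) = 2*(-12 - 1*(-6)) = 2*(-12 + 6) = 2*(-6) = -12)
B(A) = (93 + A)*(A + √3)/3 (B(A) = ((A + √(-4 + 7))*(A + 93))/3 = ((A + √3)*(93 + A))/3 = ((93 + A)*(A + √3))/3 = (93 + A)*(A + √3)/3)
q(-75, -81)/B(20) = -12/(31*20 + 31*√3 + (⅓)*20² + (⅓)*20*√3) = -12/(620 + 31*√3 + (⅓)*400 + 20*√3/3) = -12/(620 + 31*√3 + 400/3 + 20*√3/3) = -12/(2260/3 + 113*√3/3)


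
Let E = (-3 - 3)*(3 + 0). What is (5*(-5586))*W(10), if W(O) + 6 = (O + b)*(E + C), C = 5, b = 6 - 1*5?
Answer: 4161570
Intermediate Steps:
b = 1 (b = 6 - 5 = 1)
E = -18 (E = -6*3 = -18)
W(O) = -19 - 13*O (W(O) = -6 + (O + 1)*(-18 + 5) = -6 + (1 + O)*(-13) = -6 + (-13 - 13*O) = -19 - 13*O)
(5*(-5586))*W(10) = (5*(-5586))*(-19 - 13*10) = -27930*(-19 - 130) = -27930*(-149) = 4161570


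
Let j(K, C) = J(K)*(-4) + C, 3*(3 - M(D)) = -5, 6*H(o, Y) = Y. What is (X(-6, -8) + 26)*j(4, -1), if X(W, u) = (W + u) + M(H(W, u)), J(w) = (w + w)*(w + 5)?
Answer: -14450/3 ≈ -4816.7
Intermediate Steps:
H(o, Y) = Y/6
J(w) = 2*w*(5 + w) (J(w) = (2*w)*(5 + w) = 2*w*(5 + w))
M(D) = 14/3 (M(D) = 3 - ⅓*(-5) = 3 + 5/3 = 14/3)
X(W, u) = 14/3 + W + u (X(W, u) = (W + u) + 14/3 = 14/3 + W + u)
j(K, C) = C - 8*K*(5 + K) (j(K, C) = (2*K*(5 + K))*(-4) + C = -8*K*(5 + K) + C = C - 8*K*(5 + K))
(X(-6, -8) + 26)*j(4, -1) = ((14/3 - 6 - 8) + 26)*(-1 - 8*4*(5 + 4)) = (-28/3 + 26)*(-1 - 8*4*9) = 50*(-1 - 288)/3 = (50/3)*(-289) = -14450/3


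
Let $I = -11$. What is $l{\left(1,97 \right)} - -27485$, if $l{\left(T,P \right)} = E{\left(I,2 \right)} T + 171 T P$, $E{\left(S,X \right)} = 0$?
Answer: $44072$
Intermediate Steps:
$l{\left(T,P \right)} = 171 P T$ ($l{\left(T,P \right)} = 0 T + 171 T P = 0 + 171 P T = 171 P T$)
$l{\left(1,97 \right)} - -27485 = 171 \cdot 97 \cdot 1 - -27485 = 16587 + 27485 = 44072$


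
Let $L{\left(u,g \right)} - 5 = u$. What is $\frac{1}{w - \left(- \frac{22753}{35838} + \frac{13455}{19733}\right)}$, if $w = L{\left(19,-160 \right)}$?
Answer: $\frac{707191254}{16939374755} \approx 0.041748$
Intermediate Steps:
$L{\left(u,g \right)} = 5 + u$
$w = 24$ ($w = 5 + 19 = 24$)
$\frac{1}{w - \left(- \frac{22753}{35838} + \frac{13455}{19733}\right)} = \frac{1}{24 - \left(- \frac{22753}{35838} + \frac{13455}{19733}\right)} = \frac{1}{24 - \frac{33215341}{707191254}} = \frac{1}{\frac{16939374755}{707191254}} = \frac{707191254}{16939374755}$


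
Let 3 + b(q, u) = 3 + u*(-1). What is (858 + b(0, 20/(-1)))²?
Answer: 770884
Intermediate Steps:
b(q, u) = -u (b(q, u) = -3 + (3 + u*(-1)) = -3 + (3 - u) = -u)
(858 + b(0, 20/(-1)))² = (858 - 20/(-1))² = (858 - 20*(-1))² = (858 - 1*(-20))² = (858 + 20)² = 878² = 770884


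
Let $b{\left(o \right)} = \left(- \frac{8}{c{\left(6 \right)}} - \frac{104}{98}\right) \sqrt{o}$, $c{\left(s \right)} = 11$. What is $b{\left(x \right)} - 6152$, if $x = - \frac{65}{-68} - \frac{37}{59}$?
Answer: $-6152 - \frac{482 \sqrt{1322957}}{540617} \approx -6153.0$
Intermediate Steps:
$x = \frac{1319}{4012}$ ($x = \left(-65\right) \left(- \frac{1}{68}\right) - \frac{37}{59} = \frac{65}{68} - \frac{37}{59} = \frac{1319}{4012} \approx 0.32876$)
$b{\left(o \right)} = - \frac{964 \sqrt{o}}{539}$ ($b{\left(o \right)} = \left(- \frac{8}{11} - \frac{104}{98}\right) \sqrt{o} = \left(\left(-8\right) \frac{1}{11} - \frac{52}{49}\right) \sqrt{o} = \left(- \frac{8}{11} - \frac{52}{49}\right) \sqrt{o} = - \frac{964 \sqrt{o}}{539}$)
$b{\left(x \right)} - 6152 = - \frac{964 \sqrt{\frac{1319}{4012}}}{539} - 6152 = - \frac{964 \frac{\sqrt{1322957}}{2006}}{539} - 6152 = - \frac{482 \sqrt{1322957}}{540617} - 6152 = -6152 - \frac{482 \sqrt{1322957}}{540617}$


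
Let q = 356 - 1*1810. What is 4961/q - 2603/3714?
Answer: -5552479/1350039 ≈ -4.1128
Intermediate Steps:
q = -1454 (q = 356 - 1810 = -1454)
4961/q - 2603/3714 = 4961/(-1454) - 2603/3714 = 4961*(-1/1454) - 2603*1/3714 = -4961/1454 - 2603/3714 = -5552479/1350039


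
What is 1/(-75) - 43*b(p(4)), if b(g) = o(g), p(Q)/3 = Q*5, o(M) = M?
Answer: -193501/75 ≈ -2580.0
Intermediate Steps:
p(Q) = 15*Q (p(Q) = 3*(Q*5) = 3*(5*Q) = 15*Q)
b(g) = g
1/(-75) - 43*b(p(4)) = 1/(-75) - 645*4 = -1/75 - 43*60 = -1/75 - 2580 = -193501/75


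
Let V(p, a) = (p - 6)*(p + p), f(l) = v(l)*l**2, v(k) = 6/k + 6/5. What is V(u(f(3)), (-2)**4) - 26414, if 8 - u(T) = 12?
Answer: -26334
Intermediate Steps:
v(k) = 6/5 + 6/k (v(k) = 6/k + 6*(1/5) = 6/k + 6/5 = 6/5 + 6/k)
f(l) = l**2*(6/5 + 6/l) (f(l) = (6/5 + 6/l)*l**2 = l**2*(6/5 + 6/l))
u(T) = -4 (u(T) = 8 - 1*12 = 8 - 12 = -4)
V(p, a) = 2*p*(-6 + p) (V(p, a) = (-6 + p)*(2*p) = 2*p*(-6 + p))
V(u(f(3)), (-2)**4) - 26414 = 2*(-4)*(-6 - 4) - 26414 = 2*(-4)*(-10) - 26414 = 80 - 26414 = -26334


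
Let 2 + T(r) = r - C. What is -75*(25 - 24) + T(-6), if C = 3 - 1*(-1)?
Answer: -87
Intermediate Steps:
C = 4 (C = 3 + 1 = 4)
T(r) = -6 + r (T(r) = -2 + (r - 1*4) = -2 + (r - 4) = -2 + (-4 + r) = -6 + r)
-75*(25 - 24) + T(-6) = -75*(25 - 24) + (-6 - 6) = -75*1 - 12 = -75 - 12 = -87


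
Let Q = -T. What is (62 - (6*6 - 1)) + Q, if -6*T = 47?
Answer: 209/6 ≈ 34.833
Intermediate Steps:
T = -47/6 (T = -1/6*47 = -47/6 ≈ -7.8333)
Q = 47/6 (Q = -1*(-47/6) = 47/6 ≈ 7.8333)
(62 - (6*6 - 1)) + Q = (62 - (6*6 - 1)) + 47/6 = (62 - (36 - 1)) + 47/6 = (62 - 1*35) + 47/6 = (62 - 35) + 47/6 = 27 + 47/6 = 209/6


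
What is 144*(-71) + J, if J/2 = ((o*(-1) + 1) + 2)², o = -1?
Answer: -10192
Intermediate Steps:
J = 32 (J = 2*((-1*(-1) + 1) + 2)² = 2*((1 + 1) + 2)² = 2*(2 + 2)² = 2*4² = 2*16 = 32)
144*(-71) + J = 144*(-71) + 32 = -10224 + 32 = -10192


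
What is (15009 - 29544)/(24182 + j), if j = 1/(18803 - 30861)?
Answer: -35052606/58317311 ≈ -0.60107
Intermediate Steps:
j = -1/12058 (j = 1/(-12058) = -1/12058 ≈ -8.2933e-5)
(15009 - 29544)/(24182 + j) = (15009 - 29544)/(24182 - 1/12058) = -14535/291586555/12058 = -14535*12058/291586555 = -35052606/58317311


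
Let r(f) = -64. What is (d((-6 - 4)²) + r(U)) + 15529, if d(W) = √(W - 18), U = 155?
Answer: 15465 + √82 ≈ 15474.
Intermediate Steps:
d(W) = √(-18 + W)
(d((-6 - 4)²) + r(U)) + 15529 = (√(-18 + (-6 - 4)²) - 64) + 15529 = (√(-18 + (-10)²) - 64) + 15529 = (√(-18 + 100) - 64) + 15529 = (√82 - 64) + 15529 = (-64 + √82) + 15529 = 15465 + √82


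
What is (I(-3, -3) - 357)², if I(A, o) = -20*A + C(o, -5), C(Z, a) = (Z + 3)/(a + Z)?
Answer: 88209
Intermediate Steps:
C(Z, a) = (3 + Z)/(Z + a)
I(A, o) = -20*A + (3 + o)/(-5 + o) (I(A, o) = -20*A + (3 + o)/(o - 5) = -20*A + (3 + o)/(-5 + o))
(I(-3, -3) - 357)² = ((3 - 3 - 20*(-3)*(-5 - 3))/(-5 - 3) - 357)² = ((3 - 3 - 20*(-3)*(-8))/(-8) - 357)² = (-(3 - 3 - 480)/8 - 357)² = (-⅛*(-480) - 357)² = (60 - 357)² = (-297)² = 88209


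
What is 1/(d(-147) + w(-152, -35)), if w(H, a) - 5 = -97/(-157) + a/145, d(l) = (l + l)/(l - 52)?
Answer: 906047/6209903 ≈ 0.14590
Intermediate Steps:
d(l) = 2*l/(-52 + l) (d(l) = (2*l)/(-52 + l) = 2*l/(-52 + l))
w(H, a) = 882/157 + a/145 (w(H, a) = 5 + (-97/(-157) + a/145) = 5 + (-97*(-1/157) + a*(1/145)) = 5 + (97/157 + a/145) = 882/157 + a/145)
1/(d(-147) + w(-152, -35)) = 1/(2*(-147)/(-52 - 147) + (882/157 + (1/145)*(-35))) = 1/(2*(-147)/(-199) + (882/157 - 7/29)) = 1/(2*(-147)*(-1/199) + 24479/4553) = 1/(294/199 + 24479/4553) = 1/(6209903/906047) = 906047/6209903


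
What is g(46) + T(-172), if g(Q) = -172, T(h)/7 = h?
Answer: -1376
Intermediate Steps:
T(h) = 7*h
g(46) + T(-172) = -172 + 7*(-172) = -172 - 1204 = -1376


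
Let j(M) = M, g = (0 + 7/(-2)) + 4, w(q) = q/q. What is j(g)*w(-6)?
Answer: ½ ≈ 0.50000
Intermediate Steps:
w(q) = 1
g = ½ (g = (0 + 7*(-½)) + 4 = (0 - 7/2) + 4 = -7/2 + 4 = ½ ≈ 0.50000)
j(g)*w(-6) = (½)*1 = ½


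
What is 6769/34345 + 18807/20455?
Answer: 156877262/140505395 ≈ 1.1165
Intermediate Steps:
6769/34345 + 18807/20455 = 156877262/140505395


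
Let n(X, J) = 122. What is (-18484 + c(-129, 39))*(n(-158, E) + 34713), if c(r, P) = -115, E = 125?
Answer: -647896165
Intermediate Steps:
(-18484 + c(-129, 39))*(n(-158, E) + 34713) = (-18484 - 115)*(122 + 34713) = -18599*34835 = -647896165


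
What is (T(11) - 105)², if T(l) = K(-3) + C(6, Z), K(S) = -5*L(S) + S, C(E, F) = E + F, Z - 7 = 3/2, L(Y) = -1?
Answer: 31329/4 ≈ 7832.3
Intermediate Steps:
Z = 17/2 (Z = 7 + 3/2 = 17/2 ≈ 8.5000)
K(S) = 5 + S (K(S) = -5*(-1) + S = 5 + S)
T(l) = 33/2 (T(l) = (5 - 3) + (6 + 17/2) = 2 + 29/2 = 33/2)
(T(11) - 105)² = (33/2 - 105)² = (-177/2)² = 31329/4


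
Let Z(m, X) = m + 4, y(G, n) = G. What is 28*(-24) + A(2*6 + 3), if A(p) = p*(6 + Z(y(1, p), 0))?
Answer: -507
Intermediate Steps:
Z(m, X) = 4 + m
A(p) = 11*p (A(p) = p*(6 + (4 + 1)) = p*(6 + 5) = p*11 = 11*p)
28*(-24) + A(2*6 + 3) = 28*(-24) + 11*(2*6 + 3) = -672 + 11*(12 + 3) = -672 + 11*15 = -672 + 165 = -507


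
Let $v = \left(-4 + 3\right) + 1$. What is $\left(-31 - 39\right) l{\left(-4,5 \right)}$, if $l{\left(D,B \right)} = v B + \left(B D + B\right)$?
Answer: $1050$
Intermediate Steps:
$v = 0$ ($v = -1 + 1 = 0$)
$l{\left(D,B \right)} = B + B D$ ($l{\left(D,B \right)} = 0 B + \left(B D + B\right) = 0 + \left(B + B D\right) = B + B D$)
$\left(-31 - 39\right) l{\left(-4,5 \right)} = \left(-31 - 39\right) 5 \left(1 - 4\right) = - 70 \cdot 5 \left(-3\right) = \left(-70\right) \left(-15\right) = 1050$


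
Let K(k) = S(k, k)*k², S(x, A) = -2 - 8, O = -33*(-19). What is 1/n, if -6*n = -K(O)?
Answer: -1/655215 ≈ -1.5262e-6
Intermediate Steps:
O = 627
S(x, A) = -10
K(k) = -10*k²
n = -655215 (n = -(-1)*(-10*627²)/6 = -(-1)*(-10*393129)/6 = -(-1)*(-3931290)/6 = -⅙*3931290 = -655215)
1/n = 1/(-655215) = -1/655215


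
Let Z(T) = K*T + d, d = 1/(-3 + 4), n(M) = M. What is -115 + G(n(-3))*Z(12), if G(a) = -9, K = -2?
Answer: 92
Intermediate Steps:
d = 1 (d = 1/1 = 1)
Z(T) = 1 - 2*T (Z(T) = -2*T + 1 = 1 - 2*T)
-115 + G(n(-3))*Z(12) = -115 - 9*(1 - 2*12) = -115 - 9*(1 - 24) = -115 - 9*(-23) = -115 + 207 = 92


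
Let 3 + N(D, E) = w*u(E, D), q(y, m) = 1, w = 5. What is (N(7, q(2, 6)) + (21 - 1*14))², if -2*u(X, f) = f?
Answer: 729/4 ≈ 182.25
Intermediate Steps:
u(X, f) = -f/2
N(D, E) = -3 - 5*D/2 (N(D, E) = -3 + 5*(-D/2) = -3 - 5*D/2)
(N(7, q(2, 6)) + (21 - 1*14))² = ((-3 - 5/2*7) + (21 - 1*14))² = ((-3 - 35/2) + (21 - 14))² = (-41/2 + 7)² = (-27/2)² = 729/4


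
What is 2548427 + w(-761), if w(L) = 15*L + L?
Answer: 2536251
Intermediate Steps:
w(L) = 16*L
2548427 + w(-761) = 2548427 + 16*(-761) = 2548427 - 12176 = 2536251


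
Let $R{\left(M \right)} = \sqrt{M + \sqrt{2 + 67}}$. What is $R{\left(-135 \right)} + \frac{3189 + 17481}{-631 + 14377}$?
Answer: $\frac{3445}{2291} + \sqrt{-135 + \sqrt{69}} \approx 1.5037 + 11.256 i$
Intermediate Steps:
$R{\left(M \right)} = \sqrt{M + \sqrt{69}}$
$R{\left(-135 \right)} + \frac{3189 + 17481}{-631 + 14377} = \sqrt{-135 + \sqrt{69}} + \frac{3189 + 17481}{-631 + 14377} = \sqrt{-135 + \sqrt{69}} + \frac{20670}{13746} = \sqrt{-135 + \sqrt{69}} + 20670 \cdot \frac{1}{13746} = \sqrt{-135 + \sqrt{69}} + \frac{3445}{2291} = \frac{3445}{2291} + \sqrt{-135 + \sqrt{69}}$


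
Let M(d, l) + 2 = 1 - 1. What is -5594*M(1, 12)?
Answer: 11188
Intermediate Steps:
M(d, l) = -2 (M(d, l) = -2 + (1 - 1) = -2 + 0 = -2)
-5594*M(1, 12) = -5594*(-2) = 11188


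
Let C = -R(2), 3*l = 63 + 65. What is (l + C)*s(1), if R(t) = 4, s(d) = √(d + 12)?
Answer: 116*√13/3 ≈ 139.41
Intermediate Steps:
s(d) = √(12 + d)
l = 128/3 (l = (63 + 65)/3 = (⅓)*128 = 128/3 ≈ 42.667)
C = -4 (C = -1*4 = -4)
(l + C)*s(1) = (128/3 - 4)*√(12 + 1) = 116*√13/3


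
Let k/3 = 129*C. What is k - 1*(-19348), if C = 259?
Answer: 119581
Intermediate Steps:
k = 100233 (k = 3*(129*259) = 3*33411 = 100233)
k - 1*(-19348) = 100233 - 1*(-19348) = 100233 + 19348 = 119581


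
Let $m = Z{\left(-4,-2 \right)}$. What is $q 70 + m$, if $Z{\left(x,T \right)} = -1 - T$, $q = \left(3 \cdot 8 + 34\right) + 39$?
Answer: $6791$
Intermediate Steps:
$q = 97$ ($q = \left(24 + 34\right) + 39 = 58 + 39 = 97$)
$m = 1$ ($m = -1 - -2 = -1 + 2 = 1$)
$q 70 + m = 97 \cdot 70 + 1 = 6790 + 1 = 6791$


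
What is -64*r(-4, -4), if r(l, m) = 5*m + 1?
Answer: 1216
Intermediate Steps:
r(l, m) = 1 + 5*m
-64*r(-4, -4) = -64*(1 + 5*(-4)) = -64*(1 - 20) = -64*(-19) = 1216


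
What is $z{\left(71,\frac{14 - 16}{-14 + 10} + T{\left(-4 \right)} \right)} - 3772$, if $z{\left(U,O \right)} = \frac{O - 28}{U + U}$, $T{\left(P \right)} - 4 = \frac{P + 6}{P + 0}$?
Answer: $- \frac{267824}{71} \approx -3772.2$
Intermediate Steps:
$T{\left(P \right)} = 4 + \frac{6 + P}{P}$ ($T{\left(P \right)} = 4 + \frac{P + 6}{P + 0} = 4 + \frac{6 + P}{P}$)
$z{\left(U,O \right)} = \frac{-28 + O}{2 U}$
$z{\left(71,\frac{14 - 16}{-14 + 10} + T{\left(-4 \right)} \right)} - 3772 = \frac{-28 + \left(\frac{14 - 16}{-14 + 10} + \left(5 + \frac{6}{-4}\right)\right)}{2 \cdot 71} - 3772 = \frac{1}{2} \cdot \frac{1}{71} \left(-28 + \left(- \frac{2}{-4} + \left(5 + 6 \left(- \frac{1}{4}\right)\right)\right)\right) - 3772 = \frac{1}{2} \cdot \frac{1}{71} \left(-28 + \left(\left(-2\right) \left(- \frac{1}{4}\right) + \left(5 - \frac{3}{2}\right)\right)\right) - 3772 = \frac{1}{2} \cdot \frac{1}{71} \left(-28 + \left(\frac{1}{2} + \frac{7}{2}\right)\right) - 3772 = \frac{1}{2} \cdot \frac{1}{71} \left(-28 + 4\right) - 3772 = \frac{1}{2} \cdot \frac{1}{71} \left(-24\right) - 3772 = - \frac{12}{71} - 3772 = - \frac{267824}{71}$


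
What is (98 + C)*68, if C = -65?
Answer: 2244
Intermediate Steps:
(98 + C)*68 = (98 - 65)*68 = 33*68 = 2244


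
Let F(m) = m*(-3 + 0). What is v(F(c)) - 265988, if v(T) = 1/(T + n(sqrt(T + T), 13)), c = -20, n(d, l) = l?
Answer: -19417123/73 ≈ -2.6599e+5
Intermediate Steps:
F(m) = -3*m (F(m) = m*(-3) = -3*m)
v(T) = 1/(13 + T) (v(T) = 1/(T + 13) = 1/(13 + T))
v(F(c)) - 265988 = 1/(13 - 3*(-20)) - 265988 = 1/(13 + 60) - 265988 = 1/73 - 265988 = -19417123/73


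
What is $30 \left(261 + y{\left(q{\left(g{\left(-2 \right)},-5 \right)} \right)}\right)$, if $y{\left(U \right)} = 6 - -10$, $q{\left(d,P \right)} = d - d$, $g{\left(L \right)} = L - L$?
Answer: $8310$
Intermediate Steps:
$g{\left(L \right)} = 0$
$q{\left(d,P \right)} = 0$
$y{\left(U \right)} = 16$ ($y{\left(U \right)} = 6 + 10 = 16$)
$30 \left(261 + y{\left(q{\left(g{\left(-2 \right)},-5 \right)} \right)}\right) = 30 \left(261 + 16\right) = 30 \cdot 277 = 8310$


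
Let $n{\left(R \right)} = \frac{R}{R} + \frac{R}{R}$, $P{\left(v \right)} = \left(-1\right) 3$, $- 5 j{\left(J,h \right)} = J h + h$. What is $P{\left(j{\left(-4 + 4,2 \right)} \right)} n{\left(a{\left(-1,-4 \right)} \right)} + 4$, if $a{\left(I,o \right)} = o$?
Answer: $-2$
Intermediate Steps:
$j{\left(J,h \right)} = - \frac{h}{5} - \frac{J h}{5}$ ($j{\left(J,h \right)} = - \frac{J h + h}{5} = - \frac{h + J h}{5} = - \frac{h}{5} - \frac{J h}{5}$)
$P{\left(v \right)} = -3$
$n{\left(R \right)} = 2$ ($n{\left(R \right)} = 1 + 1 = 2$)
$P{\left(j{\left(-4 + 4,2 \right)} \right)} n{\left(a{\left(-1,-4 \right)} \right)} + 4 = \left(-3\right) 2 + 4 = -6 + 4 = -2$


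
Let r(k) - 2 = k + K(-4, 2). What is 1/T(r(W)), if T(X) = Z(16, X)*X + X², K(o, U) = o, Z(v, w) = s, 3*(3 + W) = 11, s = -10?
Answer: 9/136 ≈ 0.066176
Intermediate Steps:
W = ⅔ (W = -3 + (⅓)*11 = -3 + 11/3 = ⅔ ≈ 0.66667)
Z(v, w) = -10
r(k) = -2 + k (r(k) = 2 + (k - 4) = 2 + (-4 + k) = -2 + k)
T(X) = X² - 10*X (T(X) = -10*X + X² = X² - 10*X)
1/T(r(W)) = 1/((-2 + ⅔)*(-10 + (-2 + ⅔))) = 1/(-4*(-10 - 4/3)/3) = 1/(-4/3*(-34/3)) = 1/(136/9) = 9/136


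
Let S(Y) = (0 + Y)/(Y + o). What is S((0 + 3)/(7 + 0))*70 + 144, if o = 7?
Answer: 3849/26 ≈ 148.04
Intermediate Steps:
S(Y) = Y/(7 + Y) (S(Y) = (0 + Y)/(Y + 7) = Y/(7 + Y))
S((0 + 3)/(7 + 0))*70 + 144 = (((0 + 3)/(7 + 0))/(7 + (0 + 3)/(7 + 0)))*70 + 144 = ((3/7)/(7 + 3/7))*70 + 144 = ((3*(⅐))/(7 + 3*(⅐)))*70 + 144 = (3/(7*(7 + 3/7)))*70 + 144 = (3/(7*(52/7)))*70 + 144 = ((3/7)*(7/52))*70 + 144 = (3/52)*70 + 144 = 105/26 + 144 = 3849/26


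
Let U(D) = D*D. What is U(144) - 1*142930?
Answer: -122194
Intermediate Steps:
U(D) = D²
U(144) - 1*142930 = 144² - 1*142930 = 20736 - 142930 = -122194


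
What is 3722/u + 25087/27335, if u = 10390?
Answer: 7247896/5680213 ≈ 1.2760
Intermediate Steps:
3722/u + 25087/27335 = 3722/10390 + 25087/27335 = 3722*(1/10390) + 25087*(1/27335) = 1861/5195 + 25087/27335 = 7247896/5680213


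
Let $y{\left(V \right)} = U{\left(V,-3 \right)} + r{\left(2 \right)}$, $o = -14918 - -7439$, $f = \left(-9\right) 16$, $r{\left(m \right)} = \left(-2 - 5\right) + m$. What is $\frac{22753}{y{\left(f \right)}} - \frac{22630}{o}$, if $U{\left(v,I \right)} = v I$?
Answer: $\frac{2948077}{52353} \approx 56.312$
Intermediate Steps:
$r{\left(m \right)} = -7 + m$
$f = -144$
$U{\left(v,I \right)} = I v$
$o = -7479$ ($o = -14918 + 7439 = -7479$)
$y{\left(V \right)} = -5 - 3 V$ ($y{\left(V \right)} = - 3 V + \left(-7 + 2\right) = - 3 V - 5 = -5 - 3 V$)
$\frac{22753}{y{\left(f \right)}} - \frac{22630}{o} = \frac{22753}{-5 - -432} - \frac{22630}{-7479} = \frac{22753}{-5 + 432} - - \frac{22630}{7479} = \frac{22753}{427} + \frac{22630}{7479} = 22753 \cdot \frac{1}{427} + \frac{22630}{7479} = \frac{373}{7} + \frac{22630}{7479} = \frac{2948077}{52353}$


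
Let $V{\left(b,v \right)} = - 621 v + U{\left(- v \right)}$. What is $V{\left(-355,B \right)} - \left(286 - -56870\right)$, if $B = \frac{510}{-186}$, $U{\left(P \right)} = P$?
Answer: $- \frac{1718966}{31} \approx -55451.0$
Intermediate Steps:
$B = - \frac{85}{31}$ ($B = 510 \left(- \frac{1}{186}\right) = - \frac{85}{31} \approx -2.7419$)
$V{\left(b,v \right)} = - 622 v$ ($V{\left(b,v \right)} = - 621 v - v = - 622 v$)
$V{\left(-355,B \right)} - \left(286 - -56870\right) = \left(-622\right) \left(- \frac{85}{31}\right) - \left(286 - -56870\right) = \frac{52870}{31} - \left(286 + 56870\right) = \frac{52870}{31} - 57156 = - \frac{1718966}{31}$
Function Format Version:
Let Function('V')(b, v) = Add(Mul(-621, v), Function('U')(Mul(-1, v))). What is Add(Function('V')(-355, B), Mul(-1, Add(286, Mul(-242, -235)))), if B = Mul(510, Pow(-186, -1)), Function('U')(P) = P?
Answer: Rational(-1718966, 31) ≈ -55451.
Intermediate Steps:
B = Rational(-85, 31) (B = Mul(510, Rational(-1, 186)) = Rational(-85, 31) ≈ -2.7419)
Function('V')(b, v) = Mul(-622, v) (Function('V')(b, v) = Add(Mul(-621, v), Mul(-1, v)) = Mul(-622, v))
Add(Function('V')(-355, B), Mul(-1, Add(286, Mul(-242, -235)))) = Add(Mul(-622, Rational(-85, 31)), Mul(-1, Add(286, Mul(-242, -235)))) = Add(Rational(52870, 31), Mul(-1, Add(286, 56870))) = Add(Rational(52870, 31), Mul(-1, 57156)) = Add(Rational(52870, 31), -57156) = Rational(-1718966, 31)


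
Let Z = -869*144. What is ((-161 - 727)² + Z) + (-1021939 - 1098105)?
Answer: -1456636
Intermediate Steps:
Z = -125136
((-161 - 727)² + Z) + (-1021939 - 1098105) = ((-161 - 727)² - 125136) + (-1021939 - 1098105) = ((-888)² - 125136) - 2120044 = (788544 - 125136) - 2120044 = 663408 - 2120044 = -1456636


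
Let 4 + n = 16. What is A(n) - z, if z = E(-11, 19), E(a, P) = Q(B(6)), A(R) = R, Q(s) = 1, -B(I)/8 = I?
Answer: 11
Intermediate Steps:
n = 12 (n = -4 + 16 = 12)
B(I) = -8*I
E(a, P) = 1
z = 1
A(n) - z = 12 - 1*1 = 12 - 1 = 11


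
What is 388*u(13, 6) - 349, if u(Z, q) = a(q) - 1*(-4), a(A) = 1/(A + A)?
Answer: 3706/3 ≈ 1235.3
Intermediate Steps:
a(A) = 1/(2*A)
u(Z, q) = 4 + 1/(2*q) (u(Z, q) = 1/(2*q) - 1*(-4) = 1/(2*q) + 4 = 4 + 1/(2*q))
388*u(13, 6) - 349 = 388*(4 + (1/2)/6) - 349 = 388*(4 + (1/2)*(1/6)) - 349 = 388*(4 + 1/12) - 349 = 388*(49/12) - 349 = 4753/3 - 349 = 3706/3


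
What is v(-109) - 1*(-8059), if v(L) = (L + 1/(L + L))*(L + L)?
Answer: 31822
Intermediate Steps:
v(L) = 2*L*(L + 1/(2*L)) (v(L) = (L + 1/(2*L))*(2*L) = 2*L*(L + 1/(2*L)))
v(-109) - 1*(-8059) = (1 + 2*(-109)²) - 1*(-8059) = (1 + 2*11881) + 8059 = (1 + 23762) + 8059 = 23763 + 8059 = 31822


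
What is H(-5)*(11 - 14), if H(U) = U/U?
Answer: -3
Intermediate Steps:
H(U) = 1
H(-5)*(11 - 14) = 1*(11 - 14) = 1*(-3) = -3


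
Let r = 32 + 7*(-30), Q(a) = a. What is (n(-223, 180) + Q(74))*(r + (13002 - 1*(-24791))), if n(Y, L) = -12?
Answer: 2332130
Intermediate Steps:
r = -178 (r = 32 - 210 = -178)
(n(-223, 180) + Q(74))*(r + (13002 - 1*(-24791))) = (-12 + 74)*(-178 + (13002 - 1*(-24791))) = 62*(-178 + (13002 + 24791)) = 62*(-178 + 37793) = 62*37615 = 2332130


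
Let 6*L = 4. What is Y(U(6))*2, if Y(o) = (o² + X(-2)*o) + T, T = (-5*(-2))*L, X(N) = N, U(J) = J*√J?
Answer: 1336/3 - 24*√6 ≈ 386.55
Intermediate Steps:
L = ⅔ (L = (⅙)*4 = ⅔ ≈ 0.66667)
U(J) = J^(3/2)
T = 20/3 (T = -5*(-2)*(⅔) = 10*(⅔) = 20/3 ≈ 6.6667)
Y(o) = 20/3 + o² - 2*o (Y(o) = (o² - 2*o) + 20/3 = 20/3 + o² - 2*o)
Y(U(6))*2 = (20/3 + (6^(3/2))² - 12*√6)*2 = (20/3 + (6*√6)² - 12*√6)*2 = (20/3 + 216 - 12*√6)*2 = (668/3 - 12*√6)*2 = 1336/3 - 24*√6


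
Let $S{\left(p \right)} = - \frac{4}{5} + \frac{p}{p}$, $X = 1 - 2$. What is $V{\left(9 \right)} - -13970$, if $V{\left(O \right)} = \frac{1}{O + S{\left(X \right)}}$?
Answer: $\frac{642625}{46} \approx 13970.0$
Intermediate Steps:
$X = -1$ ($X = 1 - 2 = -1$)
$S{\left(p \right)} = \frac{1}{5}$ ($S{\left(p \right)} = \left(-4\right) \frac{1}{5} + 1 = - \frac{4}{5} + 1 = \frac{1}{5}$)
$V{\left(O \right)} = \frac{1}{\frac{1}{5} + O}$ ($V{\left(O \right)} = \frac{1}{O + \frac{1}{5}} = \frac{1}{\frac{1}{5} + O}$)
$V{\left(9 \right)} - -13970 = \frac{5}{1 + 5 \cdot 9} - -13970 = \frac{5}{1 + 45} + 13970 = \frac{5}{46} + 13970 = \frac{642625}{46}$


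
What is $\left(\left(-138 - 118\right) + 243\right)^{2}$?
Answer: $169$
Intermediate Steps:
$\left(\left(-138 - 118\right) + 243\right)^{2} = \left(-256 + 243\right)^{2} = \left(-13\right)^{2} = 169$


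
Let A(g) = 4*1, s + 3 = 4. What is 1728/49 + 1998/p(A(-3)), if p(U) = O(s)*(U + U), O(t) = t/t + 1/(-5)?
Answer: 272403/784 ≈ 347.45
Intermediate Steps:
s = 1 (s = -3 + 4 = 1)
A(g) = 4
O(t) = ⅘ (O(t) = 1 + 1*(-⅕) = 1 - ⅕ = ⅘)
p(U) = 8*U/5 (p(U) = 4*(U + U)/5 = 4*(2*U)/5 = 8*U/5)
1728/49 + 1998/p(A(-3)) = 1728/49 + 1998/(((8/5)*4)) = 1728*(1/49) + 1998/(32/5) = 1728/49 + 1998*(5/32) = 1728/49 + 4995/16 = 272403/784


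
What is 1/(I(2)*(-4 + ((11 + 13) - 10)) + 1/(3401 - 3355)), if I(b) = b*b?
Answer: 46/1841 ≈ 0.024986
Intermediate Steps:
I(b) = b²
1/(I(2)*(-4 + ((11 + 13) - 10)) + 1/(3401 - 3355)) = 1/(2²*(-4 + ((11 + 13) - 10)) + 1/(3401 - 3355)) = 1/(4*(-4 + (24 - 10)) + 1/46) = 1/(4*(-4 + 14) + 1/46) = 1/(4*10 + 1/46) = 1/(40 + 1/46) = 1/(1841/46) = 46/1841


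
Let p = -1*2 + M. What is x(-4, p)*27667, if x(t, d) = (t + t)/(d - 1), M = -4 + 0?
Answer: 221336/7 ≈ 31619.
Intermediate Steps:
M = -4
p = -6 (p = -1*2 - 4 = -2 - 4 = -6)
x(t, d) = 2*t/(-1 + d) (x(t, d) = (2*t)/(-1 + d) = 2*t/(-1 + d))
x(-4, p)*27667 = (2*(-4)/(-1 - 6))*27667 = (2*(-4)/(-7))*27667 = (2*(-4)*(-⅐))*27667 = (8/7)*27667 = 221336/7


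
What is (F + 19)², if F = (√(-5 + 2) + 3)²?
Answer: 517 + 300*I*√3 ≈ 517.0 + 519.62*I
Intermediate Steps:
F = (3 + I*√3)² (F = (√(-3) + 3)² = (I*√3 + 3)² = (3 + I*√3)² ≈ 6.0 + 10.392*I)
(F + 19)² = ((3 + I*√3)² + 19)² = (19 + (3 + I*√3)²)²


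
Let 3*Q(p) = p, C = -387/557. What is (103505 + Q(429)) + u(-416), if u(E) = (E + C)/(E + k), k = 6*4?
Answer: 3233021573/31192 ≈ 1.0365e+5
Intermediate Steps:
k = 24
C = -387/557 (C = -387*1/557 = -387/557 ≈ -0.69479)
Q(p) = p/3
u(E) = (-387/557 + E)/(24 + E) (u(E) = (E - 387/557)/(E + 24) = (-387/557 + E)/(24 + E))
(103505 + Q(429)) + u(-416) = (103505 + (1/3)*429) + (-387/557 - 416)/(24 - 416) = (103505 + 143) - 232099/557/(-392) = 103648 - 1/392*(-232099/557) = 103648 + 33157/31192 = 3233021573/31192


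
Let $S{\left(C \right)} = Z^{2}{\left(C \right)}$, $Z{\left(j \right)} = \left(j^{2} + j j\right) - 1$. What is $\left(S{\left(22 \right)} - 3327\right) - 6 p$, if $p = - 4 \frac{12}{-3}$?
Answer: $931666$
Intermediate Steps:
$p = 16$ ($p = - 4 \cdot 12 \left(- \frac{1}{3}\right) = \left(-4\right) \left(-4\right) = 16$)
$Z{\left(j \right)} = -1 + 2 j^{2}$ ($Z{\left(j \right)} = \left(j^{2} + j^{2}\right) - 1 = 2 j^{2} - 1 = -1 + 2 j^{2}$)
$S{\left(C \right)} = \left(-1 + 2 C^{2}\right)^{2}$
$\left(S{\left(22 \right)} - 3327\right) - 6 p = \left(\left(-1 + 2 \cdot 22^{2}\right)^{2} - 3327\right) - 96 = \left(\left(-1 + 2 \cdot 484\right)^{2} - 3327\right) - 96 = \left(\left(-1 + 968\right)^{2} - 3327\right) - 96 = \left(967^{2} - 3327\right) - 96 = \left(935089 - 3327\right) - 96 = 931762 - 96 = 931666$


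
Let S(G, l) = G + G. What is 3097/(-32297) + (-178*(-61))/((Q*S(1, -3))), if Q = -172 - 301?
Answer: -176805294/15276481 ≈ -11.574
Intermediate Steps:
S(G, l) = 2*G
Q = -473
3097/(-32297) + (-178*(-61))/((Q*S(1, -3))) = 3097/(-32297) + (-178*(-61))/((-946)) = 3097*(-1/32297) + 10858/((-473*2)) = -3097/32297 + 10858/(-946) = -3097/32297 + 10858*(-1/946) = -3097/32297 - 5429/473 = -176805294/15276481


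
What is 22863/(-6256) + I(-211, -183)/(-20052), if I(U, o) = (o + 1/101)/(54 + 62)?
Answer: -335691962989/91857329712 ≈ -3.6545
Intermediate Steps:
I(U, o) = 1/11716 + o/116 (I(U, o) = (o + 1/101)/116 = (1/101 + o)*(1/116) = 1/11716 + o/116)
22863/(-6256) + I(-211, -183)/(-20052) = 22863/(-6256) + (1/11716 + (1/116)*(-183))/(-20052) = 22863*(-1/6256) + (1/11716 - 183/116)*(-1/20052) = -22863/6256 - 9241/5858*(-1/20052) = -22863/6256 + 9241/117464616 = -335691962989/91857329712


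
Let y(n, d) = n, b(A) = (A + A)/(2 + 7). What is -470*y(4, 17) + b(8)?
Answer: -16904/9 ≈ -1878.2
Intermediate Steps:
b(A) = 2*A/9 (b(A) = (2*A)/9 = (2*A)*(⅑) = 2*A/9)
-470*y(4, 17) + b(8) = -470*4 + (2/9)*8 = -1880 + 16/9 = -16904/9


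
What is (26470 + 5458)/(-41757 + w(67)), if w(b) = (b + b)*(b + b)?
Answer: -31928/23801 ≈ -1.3415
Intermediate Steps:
w(b) = 4*b**2 (w(b) = (2*b)*(2*b) = 4*b**2)
(26470 + 5458)/(-41757 + w(67)) = (26470 + 5458)/(-41757 + 4*67**2) = 31928/(-41757 + 4*4489) = 31928/(-41757 + 17956) = 31928/(-23801) = 31928*(-1/23801) = -31928/23801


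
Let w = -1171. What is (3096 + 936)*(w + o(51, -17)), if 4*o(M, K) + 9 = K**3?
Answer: -9682848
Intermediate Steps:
o(M, K) = -9/4 + K**3/4
(3096 + 936)*(w + o(51, -17)) = (3096 + 936)*(-1171 + (-9/4 + (1/4)*(-17)**3)) = 4032*(-1171 + (-9/4 + (1/4)*(-4913))) = 4032*(-1171 + (-9/4 - 4913/4)) = 4032*(-1171 - 2461/2) = 4032*(-4803/2) = -9682848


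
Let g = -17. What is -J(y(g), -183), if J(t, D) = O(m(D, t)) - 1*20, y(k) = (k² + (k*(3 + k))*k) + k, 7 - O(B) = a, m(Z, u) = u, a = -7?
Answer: 6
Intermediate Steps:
O(B) = 14 (O(B) = 7 - 1*(-7) = 7 + 7 = 14)
y(k) = k + k² + k²*(3 + k) (y(k) = (k² + k²*(3 + k)) + k = k + k² + k²*(3 + k))
J(t, D) = -6 (J(t, D) = 14 - 1*20 = 14 - 20 = -6)
-J(y(g), -183) = -1*(-6) = 6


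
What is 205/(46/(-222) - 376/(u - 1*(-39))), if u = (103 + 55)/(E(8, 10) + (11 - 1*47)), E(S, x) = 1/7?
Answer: -39516333/2135089 ≈ -18.508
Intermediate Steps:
E(S, x) = ⅐
u = -1106/251 (u = (103 + 55)/(⅐ + (11 - 1*47)) = 158/(⅐ + (11 - 47)) = 158/(⅐ - 36) = 158/(-251/7) = 158*(-7/251) = -1106/251 ≈ -4.4064)
205/(46/(-222) - 376/(u - 1*(-39))) = 205/(46/(-222) - 376/(-1106/251 - 1*(-39))) = 205/(46*(-1/222) - 376/(-1106/251 + 39)) = 205/(-23/111 - 376/8683/251) = 205/(-23/111 - 376*251/8683) = 205/(-23/111 - 94376/8683) = 205/(-10675445/963813) = 205*(-963813/10675445) = -39516333/2135089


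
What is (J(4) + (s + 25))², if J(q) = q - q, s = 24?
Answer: 2401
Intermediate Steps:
J(q) = 0
(J(4) + (s + 25))² = (0 + (24 + 25))² = (0 + 49)² = 49² = 2401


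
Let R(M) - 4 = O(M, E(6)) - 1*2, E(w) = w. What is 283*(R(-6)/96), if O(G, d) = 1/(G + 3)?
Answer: 1415/288 ≈ 4.9132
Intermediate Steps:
O(G, d) = 1/(3 + G)
R(M) = 2 + 1/(3 + M) (R(M) = 4 + (1/(3 + M) - 1*2) = 4 + (1/(3 + M) - 2) = 4 + (-2 + 1/(3 + M)) = 2 + 1/(3 + M))
283*(R(-6)/96) = 283*(((7 + 2*(-6))/(3 - 6))/96) = 283*(((7 - 12)/(-3))*(1/96)) = 283*(-⅓*(-5)*(1/96)) = 283*((5/3)*(1/96)) = 283*(5/288) = 1415/288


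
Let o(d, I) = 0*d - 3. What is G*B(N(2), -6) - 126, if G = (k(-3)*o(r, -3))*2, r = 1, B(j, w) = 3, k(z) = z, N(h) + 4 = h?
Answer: -72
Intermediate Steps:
N(h) = -4 + h
o(d, I) = -3 (o(d, I) = 0 - 3 = -3)
G = 18 (G = -3*(-3)*2 = 9*2 = 18)
G*B(N(2), -6) - 126 = 18*3 - 126 = 54 - 126 = -72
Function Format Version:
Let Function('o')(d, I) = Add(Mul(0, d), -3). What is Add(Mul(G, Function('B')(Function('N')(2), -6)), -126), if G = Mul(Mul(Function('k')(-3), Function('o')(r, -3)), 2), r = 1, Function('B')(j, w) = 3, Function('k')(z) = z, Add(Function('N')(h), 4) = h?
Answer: -72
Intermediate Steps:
Function('N')(h) = Add(-4, h)
Function('o')(d, I) = -3 (Function('o')(d, I) = Add(0, -3) = -3)
G = 18 (G = Mul(Mul(-3, -3), 2) = Mul(9, 2) = 18)
Add(Mul(G, Function('B')(Function('N')(2), -6)), -126) = Add(Mul(18, 3), -126) = Add(54, -126) = -72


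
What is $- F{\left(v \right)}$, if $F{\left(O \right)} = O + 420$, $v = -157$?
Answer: $-263$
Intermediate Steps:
$F{\left(O \right)} = 420 + O$
$- F{\left(v \right)} = - (420 - 157) = \left(-1\right) 263 = -263$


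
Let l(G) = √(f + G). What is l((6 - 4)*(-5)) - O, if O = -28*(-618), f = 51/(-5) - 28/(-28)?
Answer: -17304 + 4*I*√30/5 ≈ -17304.0 + 4.3818*I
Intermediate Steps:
f = -46/5 (f = 51*(-⅕) - 28*(-1/28) = -51/5 + 1 = -46/5 ≈ -9.2000)
l(G) = √(-46/5 + G)
O = 17304
l((6 - 4)*(-5)) - O = √(-230 + 25*((6 - 4)*(-5)))/5 - 1*17304 = √(-230 + 25*(2*(-5)))/5 - 17304 = √(-230 + 25*(-10))/5 - 17304 = √(-230 - 250)/5 - 17304 = √(-480)/5 - 17304 = (4*I*√30)/5 - 17304 = 4*I*√30/5 - 17304 = -17304 + 4*I*√30/5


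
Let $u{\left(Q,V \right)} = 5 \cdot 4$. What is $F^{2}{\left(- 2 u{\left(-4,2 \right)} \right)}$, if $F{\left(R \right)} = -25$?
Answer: $625$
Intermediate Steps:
$u{\left(Q,V \right)} = 20$
$F^{2}{\left(- 2 u{\left(-4,2 \right)} \right)} = \left(-25\right)^{2} = 625$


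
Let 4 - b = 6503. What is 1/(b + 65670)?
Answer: 1/59171 ≈ 1.6900e-5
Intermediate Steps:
b = -6499 (b = 4 - 1*6503 = 4 - 6503 = -6499)
1/(b + 65670) = 1/(-6499 + 65670) = 1/59171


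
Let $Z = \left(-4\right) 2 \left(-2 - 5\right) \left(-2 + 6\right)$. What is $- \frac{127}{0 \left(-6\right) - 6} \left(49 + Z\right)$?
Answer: $\frac{11557}{2} \approx 5778.5$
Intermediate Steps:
$Z = 224$ ($Z = - 8 \left(\left(-7\right) 4\right) = \left(-8\right) \left(-28\right) = 224$)
$- \frac{127}{0 \left(-6\right) - 6} \left(49 + Z\right) = - \frac{127}{0 \left(-6\right) - 6} \left(49 + 224\right) = - \frac{127}{0 - 6} \cdot 273 = - \frac{127}{-6} \cdot 273 = \left(-127\right) \left(- \frac{1}{6}\right) 273 = \frac{127}{6} \cdot 273 = \frac{11557}{2}$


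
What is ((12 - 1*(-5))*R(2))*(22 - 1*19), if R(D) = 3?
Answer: 153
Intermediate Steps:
((12 - 1*(-5))*R(2))*(22 - 1*19) = ((12 - 1*(-5))*3)*(22 - 1*19) = ((12 + 5)*3)*(22 - 19) = (17*3)*3 = 51*3 = 153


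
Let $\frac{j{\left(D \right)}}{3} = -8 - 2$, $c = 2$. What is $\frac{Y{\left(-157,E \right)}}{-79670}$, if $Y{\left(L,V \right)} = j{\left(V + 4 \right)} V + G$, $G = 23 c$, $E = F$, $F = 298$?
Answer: $\frac{4447}{39835} \approx 0.11164$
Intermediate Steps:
$E = 298$
$j{\left(D \right)} = -30$ ($j{\left(D \right)} = 3 \left(-8 - 2\right) = 3 \left(-10\right) = -30$)
$G = 46$ ($G = 23 \cdot 2 = 46$)
$Y{\left(L,V \right)} = 46 - 30 V$ ($Y{\left(L,V \right)} = - 30 V + 46 = 46 - 30 V$)
$\frac{Y{\left(-157,E \right)}}{-79670} = \frac{46 - 8940}{-79670} = \left(46 - 8940\right) \left(- \frac{1}{79670}\right) = \left(-8894\right) \left(- \frac{1}{79670}\right) = \frac{4447}{39835}$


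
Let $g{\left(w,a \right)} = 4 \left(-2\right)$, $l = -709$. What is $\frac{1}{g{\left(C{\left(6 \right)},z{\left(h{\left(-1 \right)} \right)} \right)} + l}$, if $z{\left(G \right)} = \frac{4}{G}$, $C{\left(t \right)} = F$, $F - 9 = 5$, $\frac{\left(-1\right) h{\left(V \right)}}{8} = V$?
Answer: $- \frac{1}{717} \approx -0.0013947$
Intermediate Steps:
$h{\left(V \right)} = - 8 V$
$F = 14$ ($F = 9 + 5 = 14$)
$C{\left(t \right)} = 14$
$g{\left(w,a \right)} = -8$
$\frac{1}{g{\left(C{\left(6 \right)},z{\left(h{\left(-1 \right)} \right)} \right)} + l} = \frac{1}{-8 - 709} = \frac{1}{-717} = - \frac{1}{717}$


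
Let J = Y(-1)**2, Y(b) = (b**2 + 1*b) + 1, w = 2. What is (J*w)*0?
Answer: 0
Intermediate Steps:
Y(b) = 1 + b + b**2 (Y(b) = (b**2 + b) + 1 = (b + b**2) + 1 = 1 + b + b**2)
J = 1 (J = (1 - 1 + (-1)**2)**2 = (1 - 1 + 1)**2 = 1**2 = 1)
(J*w)*0 = (1*2)*0 = 2*0 = 0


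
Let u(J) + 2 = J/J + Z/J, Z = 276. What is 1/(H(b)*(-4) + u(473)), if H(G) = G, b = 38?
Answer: -473/72093 ≈ -0.0065610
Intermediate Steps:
u(J) = -1 + 276/J (u(J) = -2 + (J/J + 276/J) = -2 + (1 + 276/J) = -1 + 276/J)
1/(H(b)*(-4) + u(473)) = 1/(38*(-4) + (276 - 1*473)/473) = 1/(-152 + (276 - 473)/473) = 1/(-152 + (1/473)*(-197)) = 1/(-152 - 197/473) = 1/(-72093/473) = -473/72093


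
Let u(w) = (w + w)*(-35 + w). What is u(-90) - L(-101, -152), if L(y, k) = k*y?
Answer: 7148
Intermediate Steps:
u(w) = 2*w*(-35 + w) (u(w) = (2*w)*(-35 + w) = 2*w*(-35 + w))
u(-90) - L(-101, -152) = 2*(-90)*(-35 - 90) - (-152)*(-101) = 2*(-90)*(-125) - 1*15352 = 22500 - 15352 = 7148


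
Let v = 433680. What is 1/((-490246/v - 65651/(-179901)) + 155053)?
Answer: 13003244280/2016182081310179 ≈ 6.4494e-6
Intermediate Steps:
1/((-490246/v - 65651/(-179901)) + 155053) = 1/((-490246/433680 - 65651/(-179901)) + 155053) = 1/((-490246*1/433680 - 65651*(-1/179901)) + 155053) = 1/((-245123/216840 + 65651/179901) + 155053) = 1/(-9954036661/13003244280 + 155053) = 1/(2016182081310179/13003244280) = 13003244280/2016182081310179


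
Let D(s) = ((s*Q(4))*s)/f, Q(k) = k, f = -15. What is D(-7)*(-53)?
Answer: 10388/15 ≈ 692.53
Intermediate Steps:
D(s) = -4*s²/15 (D(s) = ((s*4)*s)/(-15) = ((4*s)*s)*(-1/15) = (4*s²)*(-1/15) = -4*s²/15)
D(-7)*(-53) = -4/15*(-7)²*(-53) = -4/15*49*(-53) = -196/15*(-53) = 10388/15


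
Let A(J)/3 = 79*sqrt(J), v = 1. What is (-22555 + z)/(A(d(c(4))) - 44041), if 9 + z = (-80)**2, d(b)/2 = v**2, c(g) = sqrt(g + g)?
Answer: 711878724/1939497343 + 3830868*sqrt(2)/1939497343 ≈ 0.36984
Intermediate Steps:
c(g) = sqrt(2)*sqrt(g) (c(g) = sqrt(2*g) = sqrt(2)*sqrt(g))
d(b) = 2 (d(b) = 2*1**2 = 2*1 = 2)
A(J) = 237*sqrt(J) (A(J) = 3*(79*sqrt(J)) = 237*sqrt(J))
z = 6391 (z = -9 + (-80)**2 = -9 + 6400 = 6391)
(-22555 + z)/(A(d(c(4))) - 44041) = (-22555 + 6391)/(237*sqrt(2) - 44041) = -16164/(-44041 + 237*sqrt(2))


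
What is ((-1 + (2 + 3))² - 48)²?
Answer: 1024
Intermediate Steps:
((-1 + (2 + 3))² - 48)² = ((-1 + 5)² - 48)² = (4² - 48)² = (16 - 48)² = (-32)² = 1024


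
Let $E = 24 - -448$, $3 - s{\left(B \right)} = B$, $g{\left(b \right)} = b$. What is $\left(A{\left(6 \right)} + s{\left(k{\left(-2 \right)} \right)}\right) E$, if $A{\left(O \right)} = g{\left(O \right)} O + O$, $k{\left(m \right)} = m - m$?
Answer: $21240$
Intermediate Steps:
$k{\left(m \right)} = 0$
$s{\left(B \right)} = 3 - B$
$E = 472$ ($E = 24 + 448 = 472$)
$A{\left(O \right)} = O + O^{2}$ ($A{\left(O \right)} = O O + O = O^{2} + O = O + O^{2}$)
$\left(A{\left(6 \right)} + s{\left(k{\left(-2 \right)} \right)}\right) E = \left(6 \left(1 + 6\right) + \left(3 - 0\right)\right) 472 = \left(6 \cdot 7 + \left(3 + 0\right)\right) 472 = \left(42 + 3\right) 472 = 45 \cdot 472 = 21240$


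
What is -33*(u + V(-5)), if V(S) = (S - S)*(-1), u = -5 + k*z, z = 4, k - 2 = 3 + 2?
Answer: -759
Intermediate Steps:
k = 7 (k = 2 + (3 + 2) = 2 + 5 = 7)
u = 23 (u = -5 + 7*4 = -5 + 28 = 23)
V(S) = 0 (V(S) = 0*(-1) = 0)
-33*(u + V(-5)) = -33*(23 + 0) = -33*23 = -759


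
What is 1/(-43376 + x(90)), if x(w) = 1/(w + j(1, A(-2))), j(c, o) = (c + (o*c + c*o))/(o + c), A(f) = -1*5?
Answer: -369/16005740 ≈ -2.3054e-5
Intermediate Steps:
A(f) = -5
j(c, o) = (c + 2*c*o)/(c + o) (j(c, o) = (c + (c*o + c*o))/(c + o) = (c + 2*c*o)/(c + o))
x(w) = 1/(9/4 + w) (x(w) = 1/(w + 1*(1 + 2*(-5))/(1 - 5)) = 1/(w + 1*(1 - 10)/(-4)) = 1/(w + 1*(-¼)*(-9)) = 1/(w + 9/4) = 1/(9/4 + w))
1/(-43376 + x(90)) = 1/(-43376 + 4/(9 + 4*90)) = 1/(-43376 + 4/(9 + 360)) = 1/(-43376 + 4/369) = 1/(-16005740/369) = -369/16005740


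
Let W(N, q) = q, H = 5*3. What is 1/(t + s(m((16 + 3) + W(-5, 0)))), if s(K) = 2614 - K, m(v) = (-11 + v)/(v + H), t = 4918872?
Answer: 17/83665258 ≈ 2.0319e-7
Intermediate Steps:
H = 15
m(v) = (-11 + v)/(15 + v) (m(v) = (-11 + v)/(v + 15) = (-11 + v)/(15 + v))
1/(t + s(m((16 + 3) + W(-5, 0)))) = 1/(4918872 + (2614 - (-11 + ((16 + 3) + 0))/(15 + ((16 + 3) + 0)))) = 1/(4918872 + (2614 - (-11 + (19 + 0))/(15 + (19 + 0)))) = 1/(4918872 + (2614 - (-11 + 19)/(15 + 19))) = 1/(4918872 + (2614 - 8/34)) = 1/(4918872 + (2614 - 1*4/17)) = 1/(4918872 + (2614 - 4/17)) = 1/(4918872 + 44434/17) = 1/(83665258/17) = 17/83665258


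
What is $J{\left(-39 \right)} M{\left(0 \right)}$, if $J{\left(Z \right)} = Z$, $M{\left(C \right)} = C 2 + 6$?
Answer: $-234$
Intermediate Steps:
$M{\left(C \right)} = 6 + 2 C$ ($M{\left(C \right)} = 2 C + 6 = 6 + 2 C$)
$J{\left(-39 \right)} M{\left(0 \right)} = - 39 \left(6 + 2 \cdot 0\right) = - 39 \left(6 + 0\right) = \left(-39\right) 6 = -234$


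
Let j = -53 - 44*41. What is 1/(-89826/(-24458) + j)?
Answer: -12229/22664340 ≈ -0.00053957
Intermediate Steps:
j = -1857 (j = -53 - 1804 = -1857)
1/(-89826/(-24458) + j) = 1/(-89826/(-24458) - 1857) = 1/(-89826*(-1/24458) - 1857) = 1/(44913/12229 - 1857) = 1/(-22664340/12229) = -12229/22664340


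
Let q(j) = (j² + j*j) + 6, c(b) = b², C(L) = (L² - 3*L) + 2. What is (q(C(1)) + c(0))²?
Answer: 36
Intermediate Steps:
C(L) = 2 + L² - 3*L
q(j) = 6 + 2*j² (q(j) = (j² + j²) + 6 = 2*j² + 6 = 6 + 2*j²)
(q(C(1)) + c(0))² = ((6 + 2*(2 + 1² - 3*1)²) + 0²)² = ((6 + 2*(2 + 1 - 3)²) + 0)² = ((6 + 2*0²) + 0)² = ((6 + 2*0) + 0)² = ((6 + 0) + 0)² = (6 + 0)² = 6² = 36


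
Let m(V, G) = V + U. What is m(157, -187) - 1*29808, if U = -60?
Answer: -29711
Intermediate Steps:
m(V, G) = -60 + V (m(V, G) = V - 60 = -60 + V)
m(157, -187) - 1*29808 = (-60 + 157) - 1*29808 = 97 - 29808 = -29711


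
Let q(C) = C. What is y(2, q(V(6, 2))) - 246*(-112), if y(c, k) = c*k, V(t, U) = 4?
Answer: 27560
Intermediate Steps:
y(2, q(V(6, 2))) - 246*(-112) = 2*4 - 246*(-112) = 8 + 27552 = 27560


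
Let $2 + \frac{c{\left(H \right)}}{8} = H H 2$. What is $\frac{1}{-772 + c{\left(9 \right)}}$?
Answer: $\frac{1}{508} \approx 0.0019685$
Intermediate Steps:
$c{\left(H \right)} = -16 + 16 H^{2}$ ($c{\left(H \right)} = -16 + 8 H H 2 = -16 + 8 H^{2} \cdot 2 = -16 + 8 \cdot 2 H^{2} = -16 + 16 H^{2}$)
$\frac{1}{-772 + c{\left(9 \right)}} = \frac{1}{-772 - \left(16 - 16 \cdot 9^{2}\right)} = \frac{1}{-772 + \left(-16 + 16 \cdot 81\right)} = \frac{1}{-772 + \left(-16 + 1296\right)} = \frac{1}{-772 + 1280} = \frac{1}{508}$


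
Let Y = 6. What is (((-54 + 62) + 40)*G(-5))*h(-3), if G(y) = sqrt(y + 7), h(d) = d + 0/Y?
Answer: -144*sqrt(2) ≈ -203.65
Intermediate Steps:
h(d) = d (h(d) = d + 0/6 = d + 0*(1/6) = d + 0 = d)
G(y) = sqrt(7 + y)
(((-54 + 62) + 40)*G(-5))*h(-3) = (((-54 + 62) + 40)*sqrt(7 - 5))*(-3) = ((8 + 40)*sqrt(2))*(-3) = (48*sqrt(2))*(-3) = -144*sqrt(2)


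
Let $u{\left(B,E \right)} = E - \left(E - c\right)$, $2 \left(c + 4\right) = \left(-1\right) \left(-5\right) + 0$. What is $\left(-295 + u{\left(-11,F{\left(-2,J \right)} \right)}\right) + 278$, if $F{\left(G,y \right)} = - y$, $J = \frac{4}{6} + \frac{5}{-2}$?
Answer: $- \frac{37}{2} \approx -18.5$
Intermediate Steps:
$J = - \frac{11}{6}$ ($J = 4 \cdot \frac{1}{6} + 5 \left(- \frac{1}{2}\right) = \frac{2}{3} - \frac{5}{2} = - \frac{11}{6} \approx -1.8333$)
$c = - \frac{3}{2}$ ($c = -4 + \frac{\left(-1\right) \left(-5\right) + 0}{2} = -4 + \frac{5 + 0}{2} = -4 + \frac{1}{2} \cdot 5 = -4 + \frac{5}{2} = - \frac{3}{2} \approx -1.5$)
$u{\left(B,E \right)} = - \frac{3}{2}$ ($u{\left(B,E \right)} = E - \left(\frac{3}{2} + E\right) = - \frac{3}{2}$)
$\left(-295 + u{\left(-11,F{\left(-2,J \right)} \right)}\right) + 278 = \left(-295 - \frac{3}{2}\right) + 278 = - \frac{593}{2} + 278 = - \frac{37}{2}$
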